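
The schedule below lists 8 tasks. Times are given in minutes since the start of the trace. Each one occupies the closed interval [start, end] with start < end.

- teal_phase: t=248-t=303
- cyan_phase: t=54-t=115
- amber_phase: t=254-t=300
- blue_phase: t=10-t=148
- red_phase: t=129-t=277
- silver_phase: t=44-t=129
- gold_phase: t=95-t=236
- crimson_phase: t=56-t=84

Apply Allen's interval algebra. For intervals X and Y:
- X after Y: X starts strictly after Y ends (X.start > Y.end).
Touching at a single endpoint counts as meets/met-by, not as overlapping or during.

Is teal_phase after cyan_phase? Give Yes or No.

teal_phase = [t=248, t=303], cyan_phase = [t=54, t=115].
Actual relation of teal_phase to cyan_phase: after.
Asked whether 'after' holds → Yes.

Yes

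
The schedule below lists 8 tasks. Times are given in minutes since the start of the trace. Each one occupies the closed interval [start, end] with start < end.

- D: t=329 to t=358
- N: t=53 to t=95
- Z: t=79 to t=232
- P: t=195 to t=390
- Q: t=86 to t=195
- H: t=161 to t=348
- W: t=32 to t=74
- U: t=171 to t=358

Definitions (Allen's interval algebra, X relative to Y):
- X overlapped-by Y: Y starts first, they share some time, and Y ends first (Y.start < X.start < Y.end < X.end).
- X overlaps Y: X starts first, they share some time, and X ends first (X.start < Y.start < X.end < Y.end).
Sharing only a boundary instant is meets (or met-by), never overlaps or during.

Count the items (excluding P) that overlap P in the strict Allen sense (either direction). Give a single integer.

Target P = [t=195, t=390].
D [t=329, t=358] → during → no.
H [t=161, t=348] → overlaps → counts.
N [t=53, t=95] → before → no.
Q [t=86, t=195] → meets → no.
U [t=171, t=358] → overlaps → counts.
W [t=32, t=74] → before → no.
Z [t=79, t=232] → overlaps → counts.
Total: 3.

3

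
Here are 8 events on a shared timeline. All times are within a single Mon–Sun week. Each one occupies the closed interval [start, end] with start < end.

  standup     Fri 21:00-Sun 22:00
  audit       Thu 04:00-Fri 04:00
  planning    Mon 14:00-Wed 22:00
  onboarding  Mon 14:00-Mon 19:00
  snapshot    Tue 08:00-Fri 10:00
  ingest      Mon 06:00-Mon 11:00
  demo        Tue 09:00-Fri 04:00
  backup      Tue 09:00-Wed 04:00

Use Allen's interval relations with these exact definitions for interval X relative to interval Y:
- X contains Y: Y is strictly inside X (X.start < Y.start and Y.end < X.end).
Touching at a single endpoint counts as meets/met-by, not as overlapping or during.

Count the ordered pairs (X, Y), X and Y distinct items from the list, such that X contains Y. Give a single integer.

4

Checking all 56 ordered pairs for relation 'contains'; matching pairs in alphabetical order:
(planning, backup): planning contains backup ✓
(snapshot, audit): snapshot contains audit ✓
(snapshot, backup): snapshot contains backup ✓
(snapshot, demo): snapshot contains demo ✓
Count: 4.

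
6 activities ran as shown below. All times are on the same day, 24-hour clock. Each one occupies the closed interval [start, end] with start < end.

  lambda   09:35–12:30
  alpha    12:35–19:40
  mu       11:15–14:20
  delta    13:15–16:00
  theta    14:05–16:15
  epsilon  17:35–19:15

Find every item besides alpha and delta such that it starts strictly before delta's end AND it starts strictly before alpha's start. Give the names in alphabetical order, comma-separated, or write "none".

Conditions: its start is strictly before delta's end (X.start < 16:00) AND its start is strictly before alpha's start (X.start < 12:35).
epsilon: start 17:35 < 16:00? ✗; start 17:35 < 12:35? ✗ → no.
lambda: start 09:35 < 16:00? ✓; start 09:35 < 12:35? ✓ → yes.
mu: start 11:15 < 16:00? ✓; start 11:15 < 12:35? ✓ → yes.
theta: start 14:05 < 16:00? ✓; start 14:05 < 12:35? ✗ → no.
Result: lambda, mu.

lambda, mu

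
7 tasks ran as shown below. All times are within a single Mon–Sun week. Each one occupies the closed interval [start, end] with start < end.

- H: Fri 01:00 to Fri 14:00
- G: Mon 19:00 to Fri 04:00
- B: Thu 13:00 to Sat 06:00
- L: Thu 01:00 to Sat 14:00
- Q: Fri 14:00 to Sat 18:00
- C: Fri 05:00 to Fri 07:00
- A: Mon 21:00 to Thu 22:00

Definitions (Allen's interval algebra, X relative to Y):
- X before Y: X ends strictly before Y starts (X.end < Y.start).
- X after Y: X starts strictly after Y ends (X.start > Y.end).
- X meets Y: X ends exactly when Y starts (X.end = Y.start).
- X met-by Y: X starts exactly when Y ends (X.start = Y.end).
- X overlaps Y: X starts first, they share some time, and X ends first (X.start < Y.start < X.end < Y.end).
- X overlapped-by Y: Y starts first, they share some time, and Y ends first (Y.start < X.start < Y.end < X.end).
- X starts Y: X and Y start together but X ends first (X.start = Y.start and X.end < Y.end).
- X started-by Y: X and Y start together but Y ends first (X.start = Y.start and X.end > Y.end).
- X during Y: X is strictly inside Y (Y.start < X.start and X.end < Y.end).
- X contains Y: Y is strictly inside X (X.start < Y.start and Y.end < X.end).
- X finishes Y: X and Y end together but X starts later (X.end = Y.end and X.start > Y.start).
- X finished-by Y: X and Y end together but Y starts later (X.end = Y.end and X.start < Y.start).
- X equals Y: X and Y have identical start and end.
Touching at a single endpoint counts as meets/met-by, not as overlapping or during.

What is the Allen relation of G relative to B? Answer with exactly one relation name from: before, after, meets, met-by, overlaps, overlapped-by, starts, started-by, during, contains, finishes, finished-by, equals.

overlaps

G = [Mon 19:00, Fri 04:00]; B = [Thu 13:00, Sat 06:00].
Compare endpoints: G.start < B.start, G.start < B.end, G.end > B.start, G.end < B.end.
That pattern is 'overlaps'.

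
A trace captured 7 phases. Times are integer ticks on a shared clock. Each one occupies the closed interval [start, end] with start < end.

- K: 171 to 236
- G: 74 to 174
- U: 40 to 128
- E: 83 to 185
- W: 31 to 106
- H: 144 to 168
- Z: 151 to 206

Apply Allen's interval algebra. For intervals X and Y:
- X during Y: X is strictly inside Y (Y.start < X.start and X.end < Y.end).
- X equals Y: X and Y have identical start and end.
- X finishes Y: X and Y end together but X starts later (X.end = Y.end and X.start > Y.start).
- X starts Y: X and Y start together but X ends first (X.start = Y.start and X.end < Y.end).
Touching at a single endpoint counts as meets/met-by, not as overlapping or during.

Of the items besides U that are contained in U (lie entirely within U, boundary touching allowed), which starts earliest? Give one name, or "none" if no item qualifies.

none

Target U = [40, 128].
E [83, 185] → overlapped-by → excluded.
G [74, 174] → overlapped-by → excluded.
H [144, 168] → after → excluded.
K [171, 236] → after → excluded.
W [31, 106] → overlaps → excluded.
Z [151, 206] → after → excluded.
No candidates → none.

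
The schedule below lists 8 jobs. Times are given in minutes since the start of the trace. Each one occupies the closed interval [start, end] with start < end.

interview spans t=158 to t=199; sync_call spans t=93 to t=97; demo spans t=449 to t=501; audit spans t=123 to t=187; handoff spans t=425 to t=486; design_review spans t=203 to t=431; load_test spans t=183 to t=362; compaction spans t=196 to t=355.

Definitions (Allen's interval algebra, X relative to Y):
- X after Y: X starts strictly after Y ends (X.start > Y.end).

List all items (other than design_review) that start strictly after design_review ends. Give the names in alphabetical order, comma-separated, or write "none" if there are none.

demo

Target design_review = [t=203, t=431].
audit [t=123, t=187] → before → no.
compaction [t=196, t=355] → overlaps → no.
demo [t=449, t=501] → after → yes.
handoff [t=425, t=486] → overlapped-by → no.
interview [t=158, t=199] → before → no.
load_test [t=183, t=362] → overlaps → no.
sync_call [t=93, t=97] → before → no.
Result: demo.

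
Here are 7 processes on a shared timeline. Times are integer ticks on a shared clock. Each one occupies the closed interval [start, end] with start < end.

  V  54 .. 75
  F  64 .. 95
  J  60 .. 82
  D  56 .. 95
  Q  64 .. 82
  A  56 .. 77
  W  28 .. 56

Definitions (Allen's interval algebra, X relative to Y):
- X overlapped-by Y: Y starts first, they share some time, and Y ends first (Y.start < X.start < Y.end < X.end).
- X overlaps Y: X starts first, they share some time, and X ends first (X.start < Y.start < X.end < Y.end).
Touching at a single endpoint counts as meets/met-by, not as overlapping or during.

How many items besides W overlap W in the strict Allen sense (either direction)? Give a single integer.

1

Target W = [28, 56].
A [56, 77] → met-by → no.
D [56, 95] → met-by → no.
F [64, 95] → after → no.
J [60, 82] → after → no.
Q [64, 82] → after → no.
V [54, 75] → overlapped-by → counts.
Total: 1.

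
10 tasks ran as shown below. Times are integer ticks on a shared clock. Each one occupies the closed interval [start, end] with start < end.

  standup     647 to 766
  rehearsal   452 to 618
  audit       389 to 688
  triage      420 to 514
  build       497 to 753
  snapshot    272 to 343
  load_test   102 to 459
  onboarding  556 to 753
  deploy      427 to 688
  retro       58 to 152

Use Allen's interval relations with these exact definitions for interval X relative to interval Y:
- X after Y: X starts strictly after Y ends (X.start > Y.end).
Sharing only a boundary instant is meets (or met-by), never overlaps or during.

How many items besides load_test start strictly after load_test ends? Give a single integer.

Target load_test = [102, 459].
audit [389, 688] → overlapped-by → no.
build [497, 753] → after → counts.
deploy [427, 688] → overlapped-by → no.
onboarding [556, 753] → after → counts.
rehearsal [452, 618] → overlapped-by → no.
retro [58, 152] → overlaps → no.
snapshot [272, 343] → during → no.
standup [647, 766] → after → counts.
triage [420, 514] → overlapped-by → no.
Total: 3.

3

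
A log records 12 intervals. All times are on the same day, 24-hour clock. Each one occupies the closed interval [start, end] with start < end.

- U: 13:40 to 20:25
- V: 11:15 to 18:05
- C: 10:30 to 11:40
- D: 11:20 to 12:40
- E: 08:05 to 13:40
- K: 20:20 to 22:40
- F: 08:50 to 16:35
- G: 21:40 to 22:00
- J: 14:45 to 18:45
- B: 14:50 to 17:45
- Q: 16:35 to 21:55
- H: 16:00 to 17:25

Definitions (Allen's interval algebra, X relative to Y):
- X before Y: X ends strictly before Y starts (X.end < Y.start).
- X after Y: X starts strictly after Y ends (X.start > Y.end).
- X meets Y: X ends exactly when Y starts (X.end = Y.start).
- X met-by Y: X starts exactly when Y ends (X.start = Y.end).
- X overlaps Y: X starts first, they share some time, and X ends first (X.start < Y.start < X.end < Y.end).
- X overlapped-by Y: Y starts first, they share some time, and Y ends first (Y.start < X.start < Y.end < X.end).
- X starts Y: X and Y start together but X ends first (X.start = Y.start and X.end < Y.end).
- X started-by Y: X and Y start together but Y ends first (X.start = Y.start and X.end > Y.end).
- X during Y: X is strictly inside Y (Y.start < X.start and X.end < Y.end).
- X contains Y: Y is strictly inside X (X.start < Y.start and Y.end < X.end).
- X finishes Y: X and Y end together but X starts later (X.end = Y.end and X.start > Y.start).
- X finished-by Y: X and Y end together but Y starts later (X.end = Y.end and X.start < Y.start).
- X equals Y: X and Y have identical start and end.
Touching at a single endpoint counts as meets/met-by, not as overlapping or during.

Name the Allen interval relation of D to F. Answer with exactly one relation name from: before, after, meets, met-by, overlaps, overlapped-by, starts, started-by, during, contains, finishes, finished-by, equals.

during

D = [11:20, 12:40]; F = [08:50, 16:35].
Compare endpoints: D.start > F.start, D.start < F.end, D.end > F.start, D.end < F.end.
That pattern is 'during'.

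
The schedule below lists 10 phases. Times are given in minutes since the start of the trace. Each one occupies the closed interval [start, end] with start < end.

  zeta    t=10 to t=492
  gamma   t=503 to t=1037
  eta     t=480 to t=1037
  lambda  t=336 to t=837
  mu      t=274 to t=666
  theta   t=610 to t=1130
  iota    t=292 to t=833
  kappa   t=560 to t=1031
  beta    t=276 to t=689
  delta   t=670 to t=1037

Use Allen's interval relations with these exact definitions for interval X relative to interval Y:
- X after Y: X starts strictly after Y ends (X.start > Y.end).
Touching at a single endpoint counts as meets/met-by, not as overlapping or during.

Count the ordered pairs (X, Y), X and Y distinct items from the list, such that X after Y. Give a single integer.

5

Checking all 90 ordered pairs for relation 'after'; matching pairs in alphabetical order:
(delta, mu): delta after mu ✓
(delta, zeta): delta after zeta ✓
(gamma, zeta): gamma after zeta ✓
(kappa, zeta): kappa after zeta ✓
(theta, zeta): theta after zeta ✓
Count: 5.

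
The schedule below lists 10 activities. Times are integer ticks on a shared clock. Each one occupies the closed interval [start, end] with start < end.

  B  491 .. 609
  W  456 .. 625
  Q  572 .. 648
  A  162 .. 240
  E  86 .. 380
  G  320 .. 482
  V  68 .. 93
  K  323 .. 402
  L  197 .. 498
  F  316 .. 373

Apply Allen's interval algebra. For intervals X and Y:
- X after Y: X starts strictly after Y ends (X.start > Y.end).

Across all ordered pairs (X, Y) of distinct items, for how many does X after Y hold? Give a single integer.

26

Checking all 90 ordered pairs for relation 'after'; matching pairs in alphabetical order:
(A, V): A after V ✓
(B, A): B after A ✓
(B, E): B after E ✓
(B, F): B after F ✓
(B, G): B after G ✓
(B, K): B after K ✓
(B, V): B after V ✓
(F, A): F after A ✓
(F, V): F after V ✓
(G, A): G after A ✓
(G, V): G after V ✓
(K, A): K after A ✓
(K, V): K after V ✓
(L, V): L after V ✓
(Q, A): Q after A ✓
(Q, E): Q after E ✓
(Q, F): Q after F ✓
(Q, G): Q after G ✓
(Q, K): Q after K ✓
(Q, L): Q after L ✓
(Q, V): Q after V ✓
(W, A): W after A ✓
(W, E): W after E ✓
(W, F): W after F ✓
... plus 2 further pairs not listed.
Count: 26.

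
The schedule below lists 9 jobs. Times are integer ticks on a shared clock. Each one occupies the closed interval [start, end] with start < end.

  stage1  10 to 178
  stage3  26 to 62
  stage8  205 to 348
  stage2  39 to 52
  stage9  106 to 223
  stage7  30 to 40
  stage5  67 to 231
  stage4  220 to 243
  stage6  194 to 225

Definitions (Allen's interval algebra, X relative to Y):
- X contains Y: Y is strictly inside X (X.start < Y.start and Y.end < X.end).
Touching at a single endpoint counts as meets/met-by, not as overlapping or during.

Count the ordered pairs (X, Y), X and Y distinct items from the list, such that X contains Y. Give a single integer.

8

Checking all 72 ordered pairs for relation 'contains'; matching pairs in alphabetical order:
(stage1, stage2): stage1 contains stage2 ✓
(stage1, stage3): stage1 contains stage3 ✓
(stage1, stage7): stage1 contains stage7 ✓
(stage3, stage2): stage3 contains stage2 ✓
(stage3, stage7): stage3 contains stage7 ✓
(stage5, stage6): stage5 contains stage6 ✓
(stage5, stage9): stage5 contains stage9 ✓
(stage8, stage4): stage8 contains stage4 ✓
Count: 8.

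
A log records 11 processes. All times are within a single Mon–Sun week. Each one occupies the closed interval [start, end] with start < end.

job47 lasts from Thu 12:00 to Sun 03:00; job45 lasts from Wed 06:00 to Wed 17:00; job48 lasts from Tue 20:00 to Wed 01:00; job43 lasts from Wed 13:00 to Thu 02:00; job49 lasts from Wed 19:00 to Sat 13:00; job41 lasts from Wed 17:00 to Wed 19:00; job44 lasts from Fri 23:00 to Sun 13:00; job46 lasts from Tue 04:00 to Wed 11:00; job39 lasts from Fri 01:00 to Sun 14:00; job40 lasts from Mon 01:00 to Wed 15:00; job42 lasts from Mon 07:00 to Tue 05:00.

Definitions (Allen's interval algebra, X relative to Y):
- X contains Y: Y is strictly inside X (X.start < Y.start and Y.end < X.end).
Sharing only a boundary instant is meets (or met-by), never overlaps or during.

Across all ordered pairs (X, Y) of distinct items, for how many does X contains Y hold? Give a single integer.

Checking all 110 ordered pairs for relation 'contains'; matching pairs in alphabetical order:
(job39, job44): job39 contains job44 ✓
(job40, job42): job40 contains job42 ✓
(job40, job46): job40 contains job46 ✓
(job40, job48): job40 contains job48 ✓
(job43, job41): job43 contains job41 ✓
(job46, job48): job46 contains job48 ✓
Count: 6.

6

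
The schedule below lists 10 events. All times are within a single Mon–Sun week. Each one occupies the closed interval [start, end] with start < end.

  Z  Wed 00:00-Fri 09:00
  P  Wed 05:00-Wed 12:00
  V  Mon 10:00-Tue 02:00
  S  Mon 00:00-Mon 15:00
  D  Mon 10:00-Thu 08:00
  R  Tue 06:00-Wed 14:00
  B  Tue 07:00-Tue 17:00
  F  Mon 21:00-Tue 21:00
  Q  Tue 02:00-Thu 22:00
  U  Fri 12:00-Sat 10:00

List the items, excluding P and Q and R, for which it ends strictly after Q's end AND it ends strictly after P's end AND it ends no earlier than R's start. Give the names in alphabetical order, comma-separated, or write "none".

U, Z

Conditions: its end is strictly after Q's end (X.end > Thu 22:00) AND its end is strictly after P's end (X.end > Wed 12:00) AND its end is no earlier than R's start (X.end >= Tue 06:00).
B: end Tue 17:00 > Thu 22:00? ✗; end Tue 17:00 > Wed 12:00? ✗; end Tue 17:00 >= Tue 06:00? ✓ → no.
D: end Thu 08:00 > Thu 22:00? ✗; end Thu 08:00 > Wed 12:00? ✓; end Thu 08:00 >= Tue 06:00? ✓ → no.
F: end Tue 21:00 > Thu 22:00? ✗; end Tue 21:00 > Wed 12:00? ✗; end Tue 21:00 >= Tue 06:00? ✓ → no.
S: end Mon 15:00 > Thu 22:00? ✗; end Mon 15:00 > Wed 12:00? ✗; end Mon 15:00 >= Tue 06:00? ✗ → no.
U: end Sat 10:00 > Thu 22:00? ✓; end Sat 10:00 > Wed 12:00? ✓; end Sat 10:00 >= Tue 06:00? ✓ → yes.
V: end Tue 02:00 > Thu 22:00? ✗; end Tue 02:00 > Wed 12:00? ✗; end Tue 02:00 >= Tue 06:00? ✗ → no.
Z: end Fri 09:00 > Thu 22:00? ✓; end Fri 09:00 > Wed 12:00? ✓; end Fri 09:00 >= Tue 06:00? ✓ → yes.
Result: U, Z.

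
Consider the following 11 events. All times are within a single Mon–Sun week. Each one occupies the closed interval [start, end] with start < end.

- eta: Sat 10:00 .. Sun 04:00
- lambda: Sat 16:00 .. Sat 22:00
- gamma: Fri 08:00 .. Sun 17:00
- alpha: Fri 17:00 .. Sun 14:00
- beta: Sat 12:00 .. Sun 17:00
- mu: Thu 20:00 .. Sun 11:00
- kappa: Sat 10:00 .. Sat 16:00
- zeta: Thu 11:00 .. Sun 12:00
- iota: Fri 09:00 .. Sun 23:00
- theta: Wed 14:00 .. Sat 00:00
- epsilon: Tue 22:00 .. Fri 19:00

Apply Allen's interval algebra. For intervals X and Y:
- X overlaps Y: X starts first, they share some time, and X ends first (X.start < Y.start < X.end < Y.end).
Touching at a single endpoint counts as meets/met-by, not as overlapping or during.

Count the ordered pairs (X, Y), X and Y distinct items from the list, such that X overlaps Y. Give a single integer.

23

Checking all 110 ordered pairs for relation 'overlaps'; matching pairs in alphabetical order:
(alpha, beta): alpha overlaps beta ✓
(epsilon, alpha): epsilon overlaps alpha ✓
(epsilon, gamma): epsilon overlaps gamma ✓
(epsilon, iota): epsilon overlaps iota ✓
(epsilon, mu): epsilon overlaps mu ✓
(epsilon, theta): epsilon overlaps theta ✓
(epsilon, zeta): epsilon overlaps zeta ✓
(eta, beta): eta overlaps beta ✓
(gamma, iota): gamma overlaps iota ✓
(kappa, beta): kappa overlaps beta ✓
(mu, alpha): mu overlaps alpha ✓
(mu, beta): mu overlaps beta ✓
(mu, gamma): mu overlaps gamma ✓
(mu, iota): mu overlaps iota ✓
(theta, alpha): theta overlaps alpha ✓
(theta, gamma): theta overlaps gamma ✓
(theta, iota): theta overlaps iota ✓
(theta, mu): theta overlaps mu ✓
(theta, zeta): theta overlaps zeta ✓
(zeta, alpha): zeta overlaps alpha ✓
(zeta, beta): zeta overlaps beta ✓
(zeta, gamma): zeta overlaps gamma ✓
(zeta, iota): zeta overlaps iota ✓
Count: 23.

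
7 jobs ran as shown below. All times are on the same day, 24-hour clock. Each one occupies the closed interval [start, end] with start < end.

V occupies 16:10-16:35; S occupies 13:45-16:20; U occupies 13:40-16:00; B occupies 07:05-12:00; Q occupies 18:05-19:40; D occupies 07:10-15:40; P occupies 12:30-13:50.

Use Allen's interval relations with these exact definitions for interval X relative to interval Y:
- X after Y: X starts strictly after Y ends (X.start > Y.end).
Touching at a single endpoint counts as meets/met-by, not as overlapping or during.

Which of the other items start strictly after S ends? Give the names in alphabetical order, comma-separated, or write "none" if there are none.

Target S = [13:45, 16:20].
B [07:05, 12:00] → before → no.
D [07:10, 15:40] → overlaps → no.
P [12:30, 13:50] → overlaps → no.
Q [18:05, 19:40] → after → yes.
U [13:40, 16:00] → overlaps → no.
V [16:10, 16:35] → overlapped-by → no.
Result: Q.

Q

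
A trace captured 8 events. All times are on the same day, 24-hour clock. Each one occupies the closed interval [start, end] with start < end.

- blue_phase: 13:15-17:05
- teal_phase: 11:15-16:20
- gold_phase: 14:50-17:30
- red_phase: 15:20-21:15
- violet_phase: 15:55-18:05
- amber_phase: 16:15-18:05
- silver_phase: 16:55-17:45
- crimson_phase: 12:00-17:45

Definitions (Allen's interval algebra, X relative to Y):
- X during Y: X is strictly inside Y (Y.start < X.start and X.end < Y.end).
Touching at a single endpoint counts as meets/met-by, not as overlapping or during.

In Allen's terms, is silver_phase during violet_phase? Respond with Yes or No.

Yes

silver_phase = [16:55, 17:45], violet_phase = [15:55, 18:05].
Actual relation of silver_phase to violet_phase: during.
Asked whether 'during' holds → Yes.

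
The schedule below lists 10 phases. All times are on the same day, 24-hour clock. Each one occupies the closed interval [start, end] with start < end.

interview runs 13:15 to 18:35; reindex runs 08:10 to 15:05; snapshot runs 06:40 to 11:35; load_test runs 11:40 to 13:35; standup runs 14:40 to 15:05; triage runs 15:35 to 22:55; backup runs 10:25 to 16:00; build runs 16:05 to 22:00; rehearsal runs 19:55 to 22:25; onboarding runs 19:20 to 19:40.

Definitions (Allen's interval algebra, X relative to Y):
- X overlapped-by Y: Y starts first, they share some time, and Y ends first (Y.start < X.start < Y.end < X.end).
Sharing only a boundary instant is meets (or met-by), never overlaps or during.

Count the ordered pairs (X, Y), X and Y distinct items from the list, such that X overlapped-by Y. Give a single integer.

Checking all 90 ordered pairs for relation 'overlapped-by'; matching pairs in alphabetical order:
(backup, reindex): backup overlapped-by reindex ✓
(backup, snapshot): backup overlapped-by snapshot ✓
(build, interview): build overlapped-by interview ✓
(interview, backup): interview overlapped-by backup ✓
(interview, load_test): interview overlapped-by load_test ✓
(interview, reindex): interview overlapped-by reindex ✓
(rehearsal, build): rehearsal overlapped-by build ✓
(reindex, snapshot): reindex overlapped-by snapshot ✓
(triage, backup): triage overlapped-by backup ✓
(triage, interview): triage overlapped-by interview ✓
Count: 10.

10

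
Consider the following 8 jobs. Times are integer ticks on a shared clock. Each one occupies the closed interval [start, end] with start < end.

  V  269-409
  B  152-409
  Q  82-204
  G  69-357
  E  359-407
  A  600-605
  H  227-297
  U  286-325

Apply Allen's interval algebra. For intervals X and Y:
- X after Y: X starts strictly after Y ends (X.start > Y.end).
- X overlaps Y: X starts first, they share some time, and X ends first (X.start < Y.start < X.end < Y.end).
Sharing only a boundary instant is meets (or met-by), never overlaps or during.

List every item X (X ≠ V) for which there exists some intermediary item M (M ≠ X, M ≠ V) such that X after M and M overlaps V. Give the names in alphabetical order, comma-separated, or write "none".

Target V = [269, 409].
Intermediaries M with M overlaps V: G, H.
Via G — items with X after G: A, E.
Via H — items with X after H: A, E.
Union: A, E.

A, E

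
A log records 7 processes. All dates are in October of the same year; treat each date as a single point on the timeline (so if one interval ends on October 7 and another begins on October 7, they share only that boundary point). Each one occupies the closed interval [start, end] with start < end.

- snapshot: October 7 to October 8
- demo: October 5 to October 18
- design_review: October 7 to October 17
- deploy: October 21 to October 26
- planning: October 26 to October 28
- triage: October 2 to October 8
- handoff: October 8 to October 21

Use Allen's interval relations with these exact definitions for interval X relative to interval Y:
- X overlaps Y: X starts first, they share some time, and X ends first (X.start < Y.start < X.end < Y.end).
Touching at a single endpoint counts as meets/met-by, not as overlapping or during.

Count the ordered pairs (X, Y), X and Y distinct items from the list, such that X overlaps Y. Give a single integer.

4

Checking all 42 ordered pairs for relation 'overlaps'; matching pairs in alphabetical order:
(demo, handoff): demo overlaps handoff ✓
(design_review, handoff): design_review overlaps handoff ✓
(triage, demo): triage overlaps demo ✓
(triage, design_review): triage overlaps design_review ✓
Count: 4.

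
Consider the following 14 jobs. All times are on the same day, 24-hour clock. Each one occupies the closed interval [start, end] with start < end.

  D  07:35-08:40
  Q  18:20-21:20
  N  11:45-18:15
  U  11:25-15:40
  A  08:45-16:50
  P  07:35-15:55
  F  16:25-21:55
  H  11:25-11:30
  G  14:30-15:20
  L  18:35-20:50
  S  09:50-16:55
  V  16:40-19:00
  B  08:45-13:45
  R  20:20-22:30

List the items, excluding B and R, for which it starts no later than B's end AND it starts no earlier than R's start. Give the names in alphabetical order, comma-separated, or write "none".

Conditions: its start is no later than B's end (X.start <= 13:45) AND its start is no earlier than R's start (X.start >= 20:20).
A: start 08:45 <= 13:45? ✓; start 08:45 >= 20:20? ✗ → no.
D: start 07:35 <= 13:45? ✓; start 07:35 >= 20:20? ✗ → no.
F: start 16:25 <= 13:45? ✗; start 16:25 >= 20:20? ✗ → no.
G: start 14:30 <= 13:45? ✗; start 14:30 >= 20:20? ✗ → no.
H: start 11:25 <= 13:45? ✓; start 11:25 >= 20:20? ✗ → no.
L: start 18:35 <= 13:45? ✗; start 18:35 >= 20:20? ✗ → no.
N: start 11:45 <= 13:45? ✓; start 11:45 >= 20:20? ✗ → no.
P: start 07:35 <= 13:45? ✓; start 07:35 >= 20:20? ✗ → no.
Q: start 18:20 <= 13:45? ✗; start 18:20 >= 20:20? ✗ → no.
S: start 09:50 <= 13:45? ✓; start 09:50 >= 20:20? ✗ → no.
U: start 11:25 <= 13:45? ✓; start 11:25 >= 20:20? ✗ → no.
V: start 16:40 <= 13:45? ✗; start 16:40 >= 20:20? ✗ → no.
Result: none.

none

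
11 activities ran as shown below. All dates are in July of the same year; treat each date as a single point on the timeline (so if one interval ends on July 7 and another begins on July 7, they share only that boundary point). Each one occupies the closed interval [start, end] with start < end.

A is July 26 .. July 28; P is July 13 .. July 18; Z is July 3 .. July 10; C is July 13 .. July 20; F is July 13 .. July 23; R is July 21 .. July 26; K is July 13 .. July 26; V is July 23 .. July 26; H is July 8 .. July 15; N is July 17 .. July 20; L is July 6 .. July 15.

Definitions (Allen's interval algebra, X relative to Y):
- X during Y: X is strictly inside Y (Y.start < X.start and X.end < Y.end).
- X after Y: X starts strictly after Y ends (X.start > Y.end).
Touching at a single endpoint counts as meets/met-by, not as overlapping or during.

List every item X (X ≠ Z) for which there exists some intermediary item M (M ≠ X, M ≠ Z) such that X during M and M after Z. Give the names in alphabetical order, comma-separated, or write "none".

Target Z = [July 3, July 10].
Intermediaries M with M after Z: A, C, F, K, N, P, R, V.
Via A — items with X during A: none.
Via C — items with X during C: none.
Via F — items with X during F: N.
Via K — items with X during K: N.
Via N — items with X during N: none.
Via P — items with X during P: none.
Via R — items with X during R: none.
Via V — items with X during V: none.
Union: N.

N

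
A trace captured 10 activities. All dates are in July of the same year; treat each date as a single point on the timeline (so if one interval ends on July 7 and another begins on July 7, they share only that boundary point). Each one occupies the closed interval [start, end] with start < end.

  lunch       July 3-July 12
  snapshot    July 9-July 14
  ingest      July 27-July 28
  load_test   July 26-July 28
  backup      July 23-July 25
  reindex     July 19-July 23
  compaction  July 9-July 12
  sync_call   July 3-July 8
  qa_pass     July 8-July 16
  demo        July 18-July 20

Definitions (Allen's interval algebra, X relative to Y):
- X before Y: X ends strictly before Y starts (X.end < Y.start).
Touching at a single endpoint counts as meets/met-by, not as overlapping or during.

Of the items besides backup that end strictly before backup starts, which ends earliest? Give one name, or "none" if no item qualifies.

sync_call

Target backup = [July 23, July 25].
compaction [July 9, July 12] → before → candidate.
demo [July 18, July 20] → before → candidate.
ingest [July 27, July 28] → after → excluded.
load_test [July 26, July 28] → after → excluded.
lunch [July 3, July 12] → before → candidate.
qa_pass [July 8, July 16] → before → candidate.
reindex [July 19, July 23] → meets → excluded.
snapshot [July 9, July 14] → before → candidate.
sync_call [July 3, July 8] → before → candidate.
Among candidates, earliest end is July 8 → sync_call.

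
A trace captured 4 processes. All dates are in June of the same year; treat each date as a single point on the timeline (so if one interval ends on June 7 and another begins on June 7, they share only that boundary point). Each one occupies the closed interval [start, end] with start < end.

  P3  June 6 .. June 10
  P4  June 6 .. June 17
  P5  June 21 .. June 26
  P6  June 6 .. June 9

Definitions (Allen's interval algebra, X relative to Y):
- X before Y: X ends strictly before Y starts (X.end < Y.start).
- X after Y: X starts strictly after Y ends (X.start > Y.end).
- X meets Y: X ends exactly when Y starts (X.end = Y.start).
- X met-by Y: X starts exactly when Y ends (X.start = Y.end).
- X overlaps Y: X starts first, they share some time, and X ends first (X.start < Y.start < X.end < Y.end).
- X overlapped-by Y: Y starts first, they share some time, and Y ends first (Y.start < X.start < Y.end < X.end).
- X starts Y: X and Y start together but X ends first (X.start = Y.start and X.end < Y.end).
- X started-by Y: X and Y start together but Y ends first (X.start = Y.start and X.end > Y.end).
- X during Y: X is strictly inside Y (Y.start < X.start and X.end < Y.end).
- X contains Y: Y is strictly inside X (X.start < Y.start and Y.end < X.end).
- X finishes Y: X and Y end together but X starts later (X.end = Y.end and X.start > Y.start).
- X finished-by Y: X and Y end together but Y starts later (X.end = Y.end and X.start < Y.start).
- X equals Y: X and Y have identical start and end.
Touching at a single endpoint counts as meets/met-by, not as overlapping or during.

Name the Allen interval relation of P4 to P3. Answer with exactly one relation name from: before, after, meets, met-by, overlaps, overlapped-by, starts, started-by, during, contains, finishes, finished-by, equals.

started-by

P4 = [June 6, June 17]; P3 = [June 6, June 10].
Compare endpoints: P4.start = P3.start, P4.start < P3.end, P4.end > P3.start, P4.end > P3.end.
That pattern is 'started-by'.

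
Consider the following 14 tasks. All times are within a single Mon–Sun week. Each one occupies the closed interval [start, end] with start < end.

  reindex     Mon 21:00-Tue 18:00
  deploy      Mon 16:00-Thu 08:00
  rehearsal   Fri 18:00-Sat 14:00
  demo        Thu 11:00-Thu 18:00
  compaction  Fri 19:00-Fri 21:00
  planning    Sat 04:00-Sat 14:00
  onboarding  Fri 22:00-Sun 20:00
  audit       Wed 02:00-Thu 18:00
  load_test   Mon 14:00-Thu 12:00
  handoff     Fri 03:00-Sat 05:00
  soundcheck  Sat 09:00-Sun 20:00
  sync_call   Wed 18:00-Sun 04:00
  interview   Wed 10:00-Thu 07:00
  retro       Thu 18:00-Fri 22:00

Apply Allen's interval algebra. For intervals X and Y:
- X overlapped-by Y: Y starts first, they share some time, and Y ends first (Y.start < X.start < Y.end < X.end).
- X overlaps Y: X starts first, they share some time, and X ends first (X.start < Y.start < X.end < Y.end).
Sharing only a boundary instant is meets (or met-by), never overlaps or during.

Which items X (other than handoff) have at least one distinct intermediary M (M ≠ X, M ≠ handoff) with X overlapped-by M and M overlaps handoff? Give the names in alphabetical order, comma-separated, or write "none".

rehearsal

Target handoff = [Fri 03:00, Sat 05:00].
Intermediaries M with M overlaps handoff: retro.
Via retro — items with X overlapped-by retro: rehearsal.
Union: rehearsal.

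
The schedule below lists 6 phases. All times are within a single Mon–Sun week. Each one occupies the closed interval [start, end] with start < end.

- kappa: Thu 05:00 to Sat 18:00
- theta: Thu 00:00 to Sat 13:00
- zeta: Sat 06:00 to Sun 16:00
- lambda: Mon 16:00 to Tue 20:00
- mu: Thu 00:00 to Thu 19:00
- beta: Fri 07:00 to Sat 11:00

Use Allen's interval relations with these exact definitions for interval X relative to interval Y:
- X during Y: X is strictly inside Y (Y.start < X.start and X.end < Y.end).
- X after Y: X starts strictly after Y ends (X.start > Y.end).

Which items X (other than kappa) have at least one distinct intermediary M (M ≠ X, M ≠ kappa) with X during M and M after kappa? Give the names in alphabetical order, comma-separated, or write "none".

Target kappa = [Thu 05:00, Sat 18:00].
Intermediaries M with M after kappa: none.
Union: none.

none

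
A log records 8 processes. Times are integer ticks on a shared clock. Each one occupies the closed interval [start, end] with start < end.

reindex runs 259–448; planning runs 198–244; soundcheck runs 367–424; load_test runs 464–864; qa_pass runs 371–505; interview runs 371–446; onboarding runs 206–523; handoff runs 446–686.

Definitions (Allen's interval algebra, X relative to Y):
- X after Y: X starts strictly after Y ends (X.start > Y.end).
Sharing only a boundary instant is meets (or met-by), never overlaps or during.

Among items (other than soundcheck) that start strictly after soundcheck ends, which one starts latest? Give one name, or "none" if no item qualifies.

load_test

Target soundcheck = [367, 424].
handoff [446, 686] → after → candidate.
interview [371, 446] → overlapped-by → excluded.
load_test [464, 864] → after → candidate.
onboarding [206, 523] → contains → excluded.
planning [198, 244] → before → excluded.
qa_pass [371, 505] → overlapped-by → excluded.
reindex [259, 448] → contains → excluded.
Among candidates, latest start is 464 → load_test.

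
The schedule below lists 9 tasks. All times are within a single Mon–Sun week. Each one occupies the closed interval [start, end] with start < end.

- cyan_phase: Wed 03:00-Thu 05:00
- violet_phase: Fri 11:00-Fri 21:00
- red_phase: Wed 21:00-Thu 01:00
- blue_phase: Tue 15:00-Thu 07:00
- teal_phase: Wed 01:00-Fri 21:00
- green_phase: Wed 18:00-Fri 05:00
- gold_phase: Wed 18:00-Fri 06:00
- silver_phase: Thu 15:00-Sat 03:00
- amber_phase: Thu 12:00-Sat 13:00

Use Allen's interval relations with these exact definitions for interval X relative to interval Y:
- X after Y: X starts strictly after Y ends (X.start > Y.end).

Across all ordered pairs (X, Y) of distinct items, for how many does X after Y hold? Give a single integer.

Checking all 72 ordered pairs for relation 'after'; matching pairs in alphabetical order:
(amber_phase, blue_phase): amber_phase after blue_phase ✓
(amber_phase, cyan_phase): amber_phase after cyan_phase ✓
(amber_phase, red_phase): amber_phase after red_phase ✓
(silver_phase, blue_phase): silver_phase after blue_phase ✓
(silver_phase, cyan_phase): silver_phase after cyan_phase ✓
(silver_phase, red_phase): silver_phase after red_phase ✓
(violet_phase, blue_phase): violet_phase after blue_phase ✓
(violet_phase, cyan_phase): violet_phase after cyan_phase ✓
(violet_phase, gold_phase): violet_phase after gold_phase ✓
(violet_phase, green_phase): violet_phase after green_phase ✓
(violet_phase, red_phase): violet_phase after red_phase ✓
Count: 11.

11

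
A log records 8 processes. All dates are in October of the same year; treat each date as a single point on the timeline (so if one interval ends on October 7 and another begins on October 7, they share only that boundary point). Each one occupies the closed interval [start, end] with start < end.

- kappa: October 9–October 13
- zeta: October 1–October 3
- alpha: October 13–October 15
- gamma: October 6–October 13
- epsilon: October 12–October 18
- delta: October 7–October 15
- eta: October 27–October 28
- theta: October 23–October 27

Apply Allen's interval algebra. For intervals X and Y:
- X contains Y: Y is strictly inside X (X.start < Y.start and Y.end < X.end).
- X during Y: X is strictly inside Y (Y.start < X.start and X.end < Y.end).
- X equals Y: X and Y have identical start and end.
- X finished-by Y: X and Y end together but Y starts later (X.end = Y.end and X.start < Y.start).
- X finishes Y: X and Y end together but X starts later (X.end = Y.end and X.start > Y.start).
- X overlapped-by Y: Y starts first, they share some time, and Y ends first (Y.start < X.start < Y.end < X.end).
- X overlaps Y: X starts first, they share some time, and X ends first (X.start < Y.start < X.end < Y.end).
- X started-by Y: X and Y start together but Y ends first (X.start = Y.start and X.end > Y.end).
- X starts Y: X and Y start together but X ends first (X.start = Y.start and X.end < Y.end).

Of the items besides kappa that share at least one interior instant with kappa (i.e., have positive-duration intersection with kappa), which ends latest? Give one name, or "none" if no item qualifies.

Target kappa = [October 9, October 13].
alpha [October 13, October 15] → met-by → excluded.
delta [October 7, October 15] → contains → candidate.
epsilon [October 12, October 18] → overlapped-by → candidate.
eta [October 27, October 28] → after → excluded.
gamma [October 6, October 13] → finished-by → candidate.
theta [October 23, October 27] → after → excluded.
zeta [October 1, October 3] → before → excluded.
Among candidates, latest end is October 18 → epsilon.

epsilon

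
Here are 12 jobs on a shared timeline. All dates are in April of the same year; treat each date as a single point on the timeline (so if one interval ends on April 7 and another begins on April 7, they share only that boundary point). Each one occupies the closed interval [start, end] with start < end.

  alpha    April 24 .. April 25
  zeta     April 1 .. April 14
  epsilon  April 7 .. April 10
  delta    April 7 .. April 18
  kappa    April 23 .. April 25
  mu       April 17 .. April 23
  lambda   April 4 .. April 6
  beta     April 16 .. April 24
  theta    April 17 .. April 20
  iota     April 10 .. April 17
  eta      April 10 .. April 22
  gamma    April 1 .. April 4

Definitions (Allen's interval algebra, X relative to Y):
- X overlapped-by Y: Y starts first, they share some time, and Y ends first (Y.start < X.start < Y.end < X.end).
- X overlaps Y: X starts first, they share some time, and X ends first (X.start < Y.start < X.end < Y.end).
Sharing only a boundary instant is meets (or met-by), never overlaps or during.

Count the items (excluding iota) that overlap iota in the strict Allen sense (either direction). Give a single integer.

2

Target iota = [April 10, April 17].
alpha [April 24, April 25] → after → no.
beta [April 16, April 24] → overlapped-by → counts.
delta [April 7, April 18] → contains → no.
epsilon [April 7, April 10] → meets → no.
eta [April 10, April 22] → started-by → no.
gamma [April 1, April 4] → before → no.
kappa [April 23, April 25] → after → no.
lambda [April 4, April 6] → before → no.
mu [April 17, April 23] → met-by → no.
theta [April 17, April 20] → met-by → no.
zeta [April 1, April 14] → overlaps → counts.
Total: 2.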